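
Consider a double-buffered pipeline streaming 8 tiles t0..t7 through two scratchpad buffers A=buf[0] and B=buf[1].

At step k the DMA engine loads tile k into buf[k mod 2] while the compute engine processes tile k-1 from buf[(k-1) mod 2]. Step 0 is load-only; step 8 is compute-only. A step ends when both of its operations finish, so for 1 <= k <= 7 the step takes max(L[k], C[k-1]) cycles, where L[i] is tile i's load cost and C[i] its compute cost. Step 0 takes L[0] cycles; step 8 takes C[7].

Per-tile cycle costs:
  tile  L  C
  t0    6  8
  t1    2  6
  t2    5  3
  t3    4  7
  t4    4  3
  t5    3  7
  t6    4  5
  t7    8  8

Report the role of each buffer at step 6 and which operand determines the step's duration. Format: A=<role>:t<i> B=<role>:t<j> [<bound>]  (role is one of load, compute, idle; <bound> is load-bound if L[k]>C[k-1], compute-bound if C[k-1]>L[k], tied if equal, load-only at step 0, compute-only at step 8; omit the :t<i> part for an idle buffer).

step 6: A=load:t6 B=compute:t5 [compute-bound]

step 0: L[0]=6 → dur=6, Σ=6 | A=load:t0 B=idle [load-only]
step 1: L[1]=2 C[0]=8 → dur=8, Σ=14 | A=compute:t0 B=load:t1 [compute-bound]
step 2: L[2]=5 C[1]=6 → dur=6, Σ=20 | A=load:t2 B=compute:t1 [compute-bound]
step 3: L[3]=4 C[2]=3 → dur=4, Σ=24 | A=compute:t2 B=load:t3 [load-bound]
step 4: L[4]=4 C[3]=7 → dur=7, Σ=31 | A=load:t4 B=compute:t3 [compute-bound]
step 5: L[5]=3 C[4]=3 → dur=3, Σ=34 | A=compute:t4 B=load:t5 [tied]
step 6: L[6]=4 C[5]=7 → dur=7, Σ=41 | A=load:t6 B=compute:t5 [compute-bound]
step 7: L[7]=8 C[6]=5 → dur=8, Σ=49 | A=compute:t6 B=load:t7 [load-bound]
step 8: C[7]=8 → dur=8, Σ=57 | A=idle B=compute:t7 [compute-only]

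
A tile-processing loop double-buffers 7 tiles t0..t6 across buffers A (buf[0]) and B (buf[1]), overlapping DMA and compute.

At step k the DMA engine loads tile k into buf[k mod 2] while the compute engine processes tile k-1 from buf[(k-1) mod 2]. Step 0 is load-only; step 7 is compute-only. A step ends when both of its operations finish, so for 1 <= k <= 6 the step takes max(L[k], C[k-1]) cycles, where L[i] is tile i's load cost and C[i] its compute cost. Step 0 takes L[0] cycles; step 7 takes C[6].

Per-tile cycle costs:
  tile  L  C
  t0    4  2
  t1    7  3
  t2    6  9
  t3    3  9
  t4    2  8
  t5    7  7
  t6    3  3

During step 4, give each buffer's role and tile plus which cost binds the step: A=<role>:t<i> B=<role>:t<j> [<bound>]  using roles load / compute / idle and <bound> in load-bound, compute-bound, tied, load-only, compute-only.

step 4: A=load:t4 B=compute:t3 [compute-bound]

  0. 4=4c; end=4; A:t0 B:-
  1. max(7,2)=7c; end=11; A:t0 B:t1
  2. max(6,3)=6c; end=17; A:t2 B:t1
  3. max(3,9)=9c; end=26; A:t2 B:t3
  4. max(2,9)=9c; end=35; A:t4 B:t3
  5. max(7,8)=8c; end=43; A:t4 B:t5
  6. max(3,7)=7c; end=50; A:t6 B:t5
  7. 3=3c; end=53; A:t6 B:t5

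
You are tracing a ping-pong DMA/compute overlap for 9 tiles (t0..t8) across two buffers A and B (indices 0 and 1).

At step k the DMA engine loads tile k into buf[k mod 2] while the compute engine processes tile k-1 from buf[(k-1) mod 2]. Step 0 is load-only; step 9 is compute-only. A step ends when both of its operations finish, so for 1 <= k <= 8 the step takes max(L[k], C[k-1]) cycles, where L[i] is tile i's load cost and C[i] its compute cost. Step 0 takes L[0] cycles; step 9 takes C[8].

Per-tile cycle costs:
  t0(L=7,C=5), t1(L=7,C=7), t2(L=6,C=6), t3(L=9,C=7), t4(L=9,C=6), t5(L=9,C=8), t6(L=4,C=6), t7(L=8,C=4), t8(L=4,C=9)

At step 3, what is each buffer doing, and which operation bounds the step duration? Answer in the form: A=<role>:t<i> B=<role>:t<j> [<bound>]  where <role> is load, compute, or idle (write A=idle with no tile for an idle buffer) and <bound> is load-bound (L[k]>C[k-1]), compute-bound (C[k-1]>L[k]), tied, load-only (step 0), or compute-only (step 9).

step 3: A=compute:t2 B=load:t3 [load-bound]

[0] DMA t0→A (7c) ∥ CU idle ⇒ 7c, clock 7
[1] DMA t1→B (7c) ∥ CU A:t0 (5c) ⇒ 7c, clock 14
[2] DMA t2→A (6c) ∥ CU B:t1 (7c) ⇒ 7c, clock 21
[3] DMA t3→B (9c) ∥ CU A:t2 (6c) ⇒ 9c, clock 30
[4] DMA t4→A (9c) ∥ CU B:t3 (7c) ⇒ 9c, clock 39
[5] DMA t5→B (9c) ∥ CU A:t4 (6c) ⇒ 9c, clock 48
[6] DMA t6→A (4c) ∥ CU B:t5 (8c) ⇒ 8c, clock 56
[7] DMA t7→B (8c) ∥ CU A:t6 (6c) ⇒ 8c, clock 64
[8] DMA t8→A (4c) ∥ CU B:t7 (4c) ⇒ 4c, clock 68
[9] DMA idle ∥ CU A:t8 (9c) ⇒ 9c, clock 77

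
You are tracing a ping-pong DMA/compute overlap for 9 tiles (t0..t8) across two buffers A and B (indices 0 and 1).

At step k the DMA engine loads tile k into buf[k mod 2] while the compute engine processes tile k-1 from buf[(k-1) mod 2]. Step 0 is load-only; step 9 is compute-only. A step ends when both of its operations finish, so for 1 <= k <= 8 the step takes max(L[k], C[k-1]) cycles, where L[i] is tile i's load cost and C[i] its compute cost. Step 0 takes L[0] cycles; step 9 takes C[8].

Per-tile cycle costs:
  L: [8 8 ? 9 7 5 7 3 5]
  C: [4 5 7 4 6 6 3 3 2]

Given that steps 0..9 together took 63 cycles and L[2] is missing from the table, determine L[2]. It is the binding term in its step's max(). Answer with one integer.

L[2] = 8

step 0 = dur = L[0]=8 = 8
step 1 = dur = max(L[1]=8, C[0]=4) = 8
step 2 = dur = max(L[2]=?, C[1]=5) = L[2]  (unknown; binding)
step 3 = dur = max(L[3]=9, C[2]=7) = 9
step 4 = dur = max(L[4]=7, C[3]=4) = 7
step 5 = dur = max(L[5]=5, C[4]=6) = 6
step 6 = dur = max(L[6]=7, C[5]=6) = 7
step 7 = dur = max(L[7]=3, C[6]=3) = 3
step 8 = dur = max(L[8]=5, C[7]=3) = 5
step 9 = dur = C[8]=2 = 2
sum of known step durations = 55
dur[2] = total - known = 63 - 55 = 8
L[2] is the binding max in step 2, so L[2] = dur[2] = 8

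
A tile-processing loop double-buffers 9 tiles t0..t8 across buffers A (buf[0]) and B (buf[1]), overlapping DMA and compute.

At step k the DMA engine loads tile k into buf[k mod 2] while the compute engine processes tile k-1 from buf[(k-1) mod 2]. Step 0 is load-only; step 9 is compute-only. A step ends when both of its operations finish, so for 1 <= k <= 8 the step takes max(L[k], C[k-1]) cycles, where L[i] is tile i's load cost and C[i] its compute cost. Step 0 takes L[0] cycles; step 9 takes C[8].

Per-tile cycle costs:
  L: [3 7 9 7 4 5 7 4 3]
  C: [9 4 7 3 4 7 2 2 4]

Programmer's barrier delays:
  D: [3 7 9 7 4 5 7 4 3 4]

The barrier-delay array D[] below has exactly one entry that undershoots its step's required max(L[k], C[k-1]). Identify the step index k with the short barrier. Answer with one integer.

k=0 barrier L[0]=3→3c, D[0]=3 ok
k=1 barrier max(L[1]=7,C[0]=9)→9c, D[1]=7 SHORT
k=2 barrier max(L[2]=9,C[1]=4)→9c, D[2]=9 ok
k=3 barrier max(L[3]=7,C[2]=7)→7c, D[3]=7 ok
k=4 barrier max(L[4]=4,C[3]=3)→4c, D[4]=4 ok
k=5 barrier max(L[5]=5,C[4]=4)→5c, D[5]=5 ok
k=6 barrier max(L[6]=7,C[5]=7)→7c, D[6]=7 ok
k=7 barrier max(L[7]=4,C[6]=2)→4c, D[7]=4 ok
k=8 barrier max(L[8]=3,C[7]=2)→3c, D[8]=3 ok
k=9 barrier C[8]=4→4c, D[9]=4 ok

hazard at step 1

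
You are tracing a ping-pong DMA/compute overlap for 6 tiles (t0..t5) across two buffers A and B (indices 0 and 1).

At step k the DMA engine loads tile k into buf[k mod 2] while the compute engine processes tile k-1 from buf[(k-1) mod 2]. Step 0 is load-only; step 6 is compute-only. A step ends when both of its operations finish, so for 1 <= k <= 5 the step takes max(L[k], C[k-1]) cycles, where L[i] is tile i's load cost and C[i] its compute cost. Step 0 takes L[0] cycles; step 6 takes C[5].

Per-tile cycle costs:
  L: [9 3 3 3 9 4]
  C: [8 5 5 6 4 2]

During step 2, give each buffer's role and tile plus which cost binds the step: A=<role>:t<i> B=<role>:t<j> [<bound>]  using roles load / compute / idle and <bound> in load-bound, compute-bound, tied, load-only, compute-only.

step 2: A=load:t2 B=compute:t1 [compute-bound]

  0. 9=9c; end=9; A:t0 B:-
  1. max(3,8)=8c; end=17; A:t0 B:t1
  2. max(3,5)=5c; end=22; A:t2 B:t1
  3. max(3,5)=5c; end=27; A:t2 B:t3
  4. max(9,6)=9c; end=36; A:t4 B:t3
  5. max(4,4)=4c; end=40; A:t4 B:t5
  6. 2=2c; end=42; A:t4 B:t5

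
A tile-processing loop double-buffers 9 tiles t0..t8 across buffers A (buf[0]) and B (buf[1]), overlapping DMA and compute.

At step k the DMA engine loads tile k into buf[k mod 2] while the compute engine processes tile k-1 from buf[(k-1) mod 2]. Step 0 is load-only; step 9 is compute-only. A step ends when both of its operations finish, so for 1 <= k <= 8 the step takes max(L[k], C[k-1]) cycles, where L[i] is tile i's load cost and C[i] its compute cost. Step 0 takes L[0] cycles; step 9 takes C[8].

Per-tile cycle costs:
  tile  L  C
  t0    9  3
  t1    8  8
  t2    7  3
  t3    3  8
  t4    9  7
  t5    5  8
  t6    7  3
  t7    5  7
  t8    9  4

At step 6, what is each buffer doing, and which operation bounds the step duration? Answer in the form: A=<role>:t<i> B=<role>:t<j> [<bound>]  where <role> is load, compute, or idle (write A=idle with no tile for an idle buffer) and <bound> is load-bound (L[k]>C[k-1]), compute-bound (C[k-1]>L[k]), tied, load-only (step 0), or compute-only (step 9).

step 0: L[0]=9 → dur=9, Σ=9 | A=load:t0 B=idle [load-only]
step 1: L[1]=8 C[0]=3 → dur=8, Σ=17 | A=compute:t0 B=load:t1 [load-bound]
step 2: L[2]=7 C[1]=8 → dur=8, Σ=25 | A=load:t2 B=compute:t1 [compute-bound]
step 3: L[3]=3 C[2]=3 → dur=3, Σ=28 | A=compute:t2 B=load:t3 [tied]
step 4: L[4]=9 C[3]=8 → dur=9, Σ=37 | A=load:t4 B=compute:t3 [load-bound]
step 5: L[5]=5 C[4]=7 → dur=7, Σ=44 | A=compute:t4 B=load:t5 [compute-bound]
step 6: L[6]=7 C[5]=8 → dur=8, Σ=52 | A=load:t6 B=compute:t5 [compute-bound]
step 7: L[7]=5 C[6]=3 → dur=5, Σ=57 | A=compute:t6 B=load:t7 [load-bound]
step 8: L[8]=9 C[7]=7 → dur=9, Σ=66 | A=load:t8 B=compute:t7 [load-bound]
step 9: C[8]=4 → dur=4, Σ=70 | A=compute:t8 B=idle [compute-only]

step 6: A=load:t6 B=compute:t5 [compute-bound]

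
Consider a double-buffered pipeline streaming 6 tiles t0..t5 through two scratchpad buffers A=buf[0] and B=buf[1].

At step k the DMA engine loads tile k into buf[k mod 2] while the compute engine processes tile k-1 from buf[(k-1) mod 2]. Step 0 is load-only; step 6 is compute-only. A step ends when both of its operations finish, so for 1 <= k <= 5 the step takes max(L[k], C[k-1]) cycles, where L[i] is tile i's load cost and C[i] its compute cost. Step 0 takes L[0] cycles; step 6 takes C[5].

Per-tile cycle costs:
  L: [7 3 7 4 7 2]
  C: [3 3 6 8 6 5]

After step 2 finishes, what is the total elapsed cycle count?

  0. 7=7c; end=7; A:t0 B:-
  1. max(3,3)=3c; end=10; A:t0 B:t1
  2. max(7,3)=7c; end=17; A:t2 B:t1
  3. max(4,6)=6c; end=23; A:t2 B:t3
  4. max(7,8)=8c; end=31; A:t4 B:t3
  5. max(2,6)=6c; end=37; A:t4 B:t5
  6. 5=5c; end=42; A:t4 B:t5

end_cycle[2] = 17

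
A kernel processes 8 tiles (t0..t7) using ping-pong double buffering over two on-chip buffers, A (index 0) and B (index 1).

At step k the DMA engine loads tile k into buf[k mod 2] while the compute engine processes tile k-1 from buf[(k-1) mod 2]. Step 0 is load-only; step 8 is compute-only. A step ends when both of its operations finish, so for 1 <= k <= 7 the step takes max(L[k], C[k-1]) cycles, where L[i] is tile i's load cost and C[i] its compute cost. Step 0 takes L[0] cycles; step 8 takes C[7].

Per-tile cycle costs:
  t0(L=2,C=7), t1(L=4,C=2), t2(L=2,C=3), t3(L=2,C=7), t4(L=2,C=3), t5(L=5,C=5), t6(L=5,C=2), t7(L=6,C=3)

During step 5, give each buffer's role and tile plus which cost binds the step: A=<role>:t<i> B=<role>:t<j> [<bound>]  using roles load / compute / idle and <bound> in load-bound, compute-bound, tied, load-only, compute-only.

  0. 2=2c; end=2; A:t0 B:-
  1. max(4,7)=7c; end=9; A:t0 B:t1
  2. max(2,2)=2c; end=11; A:t2 B:t1
  3. max(2,3)=3c; end=14; A:t2 B:t3
  4. max(2,7)=7c; end=21; A:t4 B:t3
  5. max(5,3)=5c; end=26; A:t4 B:t5
  6. max(5,5)=5c; end=31; A:t6 B:t5
  7. max(6,2)=6c; end=37; A:t6 B:t7
  8. 3=3c; end=40; A:t6 B:t7

step 5: A=compute:t4 B=load:t5 [load-bound]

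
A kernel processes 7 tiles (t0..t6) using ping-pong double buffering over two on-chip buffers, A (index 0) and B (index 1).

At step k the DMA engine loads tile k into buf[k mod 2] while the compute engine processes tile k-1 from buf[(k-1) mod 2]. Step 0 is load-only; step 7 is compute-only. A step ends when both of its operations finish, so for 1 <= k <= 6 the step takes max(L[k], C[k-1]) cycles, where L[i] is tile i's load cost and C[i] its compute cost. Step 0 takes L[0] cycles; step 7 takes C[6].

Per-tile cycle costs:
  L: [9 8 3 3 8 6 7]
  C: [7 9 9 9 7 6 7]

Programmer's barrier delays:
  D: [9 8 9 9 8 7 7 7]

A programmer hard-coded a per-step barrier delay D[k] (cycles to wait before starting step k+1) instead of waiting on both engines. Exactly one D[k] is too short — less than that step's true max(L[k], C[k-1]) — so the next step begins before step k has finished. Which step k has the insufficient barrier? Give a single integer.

step 0: need L[0]=9 = 9; D[0]=9 ok
step 1: need max(L[1]=8,C[0]=7) = 8; D[1]=8 ok
step 2: need max(L[2]=3,C[1]=9) = 9; D[2]=9 ok
step 3: need max(L[3]=3,C[2]=9) = 9; D[3]=9 ok
step 4: need max(L[4]=8,C[3]=9) = 9; D[4]=8 SHORT
step 5: need max(L[5]=6,C[4]=7) = 7; D[5]=7 ok
step 6: need max(L[6]=7,C[5]=6) = 7; D[6]=7 ok
step 7: need C[6]=7 = 7; D[7]=7 ok

hazard at step 4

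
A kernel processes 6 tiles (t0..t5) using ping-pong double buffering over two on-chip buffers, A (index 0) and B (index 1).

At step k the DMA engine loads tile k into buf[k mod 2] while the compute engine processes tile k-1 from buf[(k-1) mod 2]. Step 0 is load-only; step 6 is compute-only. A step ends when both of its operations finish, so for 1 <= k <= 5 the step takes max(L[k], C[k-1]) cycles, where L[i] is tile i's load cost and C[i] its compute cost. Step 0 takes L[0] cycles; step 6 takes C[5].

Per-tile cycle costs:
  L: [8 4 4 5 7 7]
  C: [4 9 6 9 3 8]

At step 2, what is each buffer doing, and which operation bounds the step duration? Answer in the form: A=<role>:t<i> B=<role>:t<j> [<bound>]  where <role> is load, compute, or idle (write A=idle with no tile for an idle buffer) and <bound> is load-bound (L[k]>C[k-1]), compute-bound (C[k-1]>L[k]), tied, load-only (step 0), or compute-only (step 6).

step 2: A=load:t2 B=compute:t1 [compute-bound]

k=0 load=t0/8c comp=- wait=8 total=8
k=1 load=t1/4c comp=t0/4c wait=4 total=12
k=2 load=t2/4c comp=t1/9c wait=9 total=21
k=3 load=t3/5c comp=t2/6c wait=6 total=27
k=4 load=t4/7c comp=t3/9c wait=9 total=36
k=5 load=t5/7c comp=t4/3c wait=7 total=43
k=6 load=- comp=t5/8c wait=8 total=51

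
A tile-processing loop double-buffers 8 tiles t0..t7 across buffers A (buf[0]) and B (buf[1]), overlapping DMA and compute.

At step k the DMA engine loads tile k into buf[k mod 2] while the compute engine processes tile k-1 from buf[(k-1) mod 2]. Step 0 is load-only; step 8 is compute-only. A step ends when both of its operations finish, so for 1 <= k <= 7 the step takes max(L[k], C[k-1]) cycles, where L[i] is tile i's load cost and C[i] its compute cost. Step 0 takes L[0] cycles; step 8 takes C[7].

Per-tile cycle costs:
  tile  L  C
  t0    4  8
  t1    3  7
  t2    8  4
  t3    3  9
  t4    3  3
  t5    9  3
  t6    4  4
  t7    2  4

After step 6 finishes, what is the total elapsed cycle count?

[0] DMA t0→A (4c) ∥ CU idle ⇒ 4c, clock 4
[1] DMA t1→B (3c) ∥ CU A:t0 (8c) ⇒ 8c, clock 12
[2] DMA t2→A (8c) ∥ CU B:t1 (7c) ⇒ 8c, clock 20
[3] DMA t3→B (3c) ∥ CU A:t2 (4c) ⇒ 4c, clock 24
[4] DMA t4→A (3c) ∥ CU B:t3 (9c) ⇒ 9c, clock 33
[5] DMA t5→B (9c) ∥ CU A:t4 (3c) ⇒ 9c, clock 42
[6] DMA t6→A (4c) ∥ CU B:t5 (3c) ⇒ 4c, clock 46
[7] DMA t7→B (2c) ∥ CU A:t6 (4c) ⇒ 4c, clock 50
[8] DMA idle ∥ CU B:t7 (4c) ⇒ 4c, clock 54

end_cycle[6] = 46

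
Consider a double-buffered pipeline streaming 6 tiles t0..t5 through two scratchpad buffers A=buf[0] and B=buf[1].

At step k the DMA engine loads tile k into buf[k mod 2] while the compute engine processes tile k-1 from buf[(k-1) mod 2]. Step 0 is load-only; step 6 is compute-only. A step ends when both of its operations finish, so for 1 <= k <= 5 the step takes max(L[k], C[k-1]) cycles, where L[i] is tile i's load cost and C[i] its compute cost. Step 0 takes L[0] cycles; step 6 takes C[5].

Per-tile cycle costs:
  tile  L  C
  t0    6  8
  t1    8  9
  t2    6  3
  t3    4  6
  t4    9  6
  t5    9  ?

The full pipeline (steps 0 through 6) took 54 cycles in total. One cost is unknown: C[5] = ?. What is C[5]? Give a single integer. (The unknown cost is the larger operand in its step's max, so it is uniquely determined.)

C[5] = 9

step 0 = dur = L[0]=6 = 6
step 1 = dur = max(L[1]=8, C[0]=8) = 8
step 2 = dur = max(L[2]=6, C[1]=9) = 9
step 3 = dur = max(L[3]=4, C[2]=3) = 4
step 4 = dur = max(L[4]=9, C[3]=6) = 9
step 5 = dur = max(L[5]=9, C[4]=6) = 9
step 6 = dur = C[5]=? = C[5]  (unknown; binding)
sum of known step durations = 45
dur[6] = total - known = 54 - 45 = 9
C[5] is the binding max in step 6, so C[5] = dur[6] = 9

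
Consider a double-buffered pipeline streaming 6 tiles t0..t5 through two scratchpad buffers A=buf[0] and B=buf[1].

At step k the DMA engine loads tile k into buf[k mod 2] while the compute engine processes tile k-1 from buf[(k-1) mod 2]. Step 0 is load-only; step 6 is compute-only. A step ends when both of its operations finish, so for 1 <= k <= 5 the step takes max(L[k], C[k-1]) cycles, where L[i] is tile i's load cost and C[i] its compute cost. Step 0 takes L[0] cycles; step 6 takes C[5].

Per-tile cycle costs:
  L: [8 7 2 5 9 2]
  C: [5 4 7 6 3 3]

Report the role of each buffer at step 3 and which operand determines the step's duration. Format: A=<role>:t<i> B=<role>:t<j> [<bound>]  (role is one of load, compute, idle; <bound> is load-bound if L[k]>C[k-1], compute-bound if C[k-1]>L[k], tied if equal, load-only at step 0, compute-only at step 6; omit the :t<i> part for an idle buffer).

step 3: A=compute:t2 B=load:t3 [compute-bound]

k=0 load=t0/8c comp=- wait=8 total=8
k=1 load=t1/7c comp=t0/5c wait=7 total=15
k=2 load=t2/2c comp=t1/4c wait=4 total=19
k=3 load=t3/5c comp=t2/7c wait=7 total=26
k=4 load=t4/9c comp=t3/6c wait=9 total=35
k=5 load=t5/2c comp=t4/3c wait=3 total=38
k=6 load=- comp=t5/3c wait=3 total=41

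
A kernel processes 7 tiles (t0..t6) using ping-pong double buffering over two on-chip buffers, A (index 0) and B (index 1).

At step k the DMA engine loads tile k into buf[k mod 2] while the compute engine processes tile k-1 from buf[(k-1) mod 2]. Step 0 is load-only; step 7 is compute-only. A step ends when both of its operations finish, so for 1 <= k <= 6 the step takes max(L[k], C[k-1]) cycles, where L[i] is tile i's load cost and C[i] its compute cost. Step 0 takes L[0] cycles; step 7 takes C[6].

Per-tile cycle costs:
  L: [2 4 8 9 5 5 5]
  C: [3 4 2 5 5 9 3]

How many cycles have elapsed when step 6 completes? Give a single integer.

end_cycle[6] = 42

[0] DMA t0→A (2c) ∥ CU idle ⇒ 2c, clock 2
[1] DMA t1→B (4c) ∥ CU A:t0 (3c) ⇒ 4c, clock 6
[2] DMA t2→A (8c) ∥ CU B:t1 (4c) ⇒ 8c, clock 14
[3] DMA t3→B (9c) ∥ CU A:t2 (2c) ⇒ 9c, clock 23
[4] DMA t4→A (5c) ∥ CU B:t3 (5c) ⇒ 5c, clock 28
[5] DMA t5→B (5c) ∥ CU A:t4 (5c) ⇒ 5c, clock 33
[6] DMA t6→A (5c) ∥ CU B:t5 (9c) ⇒ 9c, clock 42
[7] DMA idle ∥ CU A:t6 (3c) ⇒ 3c, clock 45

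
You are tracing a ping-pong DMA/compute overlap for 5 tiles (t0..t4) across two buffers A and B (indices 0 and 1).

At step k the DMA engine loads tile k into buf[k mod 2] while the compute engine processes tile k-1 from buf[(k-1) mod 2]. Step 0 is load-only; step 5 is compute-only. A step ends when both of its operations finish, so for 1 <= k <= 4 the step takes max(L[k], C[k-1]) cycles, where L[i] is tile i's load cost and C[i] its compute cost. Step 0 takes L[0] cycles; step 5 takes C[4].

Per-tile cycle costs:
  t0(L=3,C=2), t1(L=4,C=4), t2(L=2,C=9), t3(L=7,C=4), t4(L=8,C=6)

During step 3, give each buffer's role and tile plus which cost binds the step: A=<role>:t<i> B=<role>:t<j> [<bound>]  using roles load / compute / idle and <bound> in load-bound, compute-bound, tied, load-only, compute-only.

[0] DMA t0→A (3c) ∥ CU idle ⇒ 3c, clock 3
[1] DMA t1→B (4c) ∥ CU A:t0 (2c) ⇒ 4c, clock 7
[2] DMA t2→A (2c) ∥ CU B:t1 (4c) ⇒ 4c, clock 11
[3] DMA t3→B (7c) ∥ CU A:t2 (9c) ⇒ 9c, clock 20
[4] DMA t4→A (8c) ∥ CU B:t3 (4c) ⇒ 8c, clock 28
[5] DMA idle ∥ CU A:t4 (6c) ⇒ 6c, clock 34

step 3: A=compute:t2 B=load:t3 [compute-bound]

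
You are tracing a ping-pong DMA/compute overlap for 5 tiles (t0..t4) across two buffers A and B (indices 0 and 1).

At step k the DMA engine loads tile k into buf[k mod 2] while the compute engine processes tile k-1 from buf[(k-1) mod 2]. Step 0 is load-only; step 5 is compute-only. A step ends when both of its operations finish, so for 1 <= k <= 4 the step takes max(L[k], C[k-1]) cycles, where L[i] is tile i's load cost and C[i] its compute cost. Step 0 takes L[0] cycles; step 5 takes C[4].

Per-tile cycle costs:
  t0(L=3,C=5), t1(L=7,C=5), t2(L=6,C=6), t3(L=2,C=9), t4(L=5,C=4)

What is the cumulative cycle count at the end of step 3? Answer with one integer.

[0] DMA t0→A (3c) ∥ CU idle ⇒ 3c, clock 3
[1] DMA t1→B (7c) ∥ CU A:t0 (5c) ⇒ 7c, clock 10
[2] DMA t2→A (6c) ∥ CU B:t1 (5c) ⇒ 6c, clock 16
[3] DMA t3→B (2c) ∥ CU A:t2 (6c) ⇒ 6c, clock 22
[4] DMA t4→A (5c) ∥ CU B:t3 (9c) ⇒ 9c, clock 31
[5] DMA idle ∥ CU A:t4 (4c) ⇒ 4c, clock 35

end_cycle[3] = 22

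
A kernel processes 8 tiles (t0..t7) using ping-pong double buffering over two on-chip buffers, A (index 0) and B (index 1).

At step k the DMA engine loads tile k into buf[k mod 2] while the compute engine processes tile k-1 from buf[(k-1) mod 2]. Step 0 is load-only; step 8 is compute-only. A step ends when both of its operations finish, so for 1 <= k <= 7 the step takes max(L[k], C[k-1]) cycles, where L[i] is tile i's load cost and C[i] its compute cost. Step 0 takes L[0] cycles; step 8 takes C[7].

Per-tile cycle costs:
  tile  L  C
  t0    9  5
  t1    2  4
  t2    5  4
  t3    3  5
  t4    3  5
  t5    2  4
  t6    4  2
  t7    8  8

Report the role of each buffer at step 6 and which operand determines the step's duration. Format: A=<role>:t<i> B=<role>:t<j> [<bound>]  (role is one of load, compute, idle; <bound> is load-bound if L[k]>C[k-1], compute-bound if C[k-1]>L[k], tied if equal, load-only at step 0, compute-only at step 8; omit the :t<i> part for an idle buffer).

  0. 9=9c; end=9; A:t0 B:-
  1. max(2,5)=5c; end=14; A:t0 B:t1
  2. max(5,4)=5c; end=19; A:t2 B:t1
  3. max(3,4)=4c; end=23; A:t2 B:t3
  4. max(3,5)=5c; end=28; A:t4 B:t3
  5. max(2,5)=5c; end=33; A:t4 B:t5
  6. max(4,4)=4c; end=37; A:t6 B:t5
  7. max(8,2)=8c; end=45; A:t6 B:t7
  8. 8=8c; end=53; A:t6 B:t7

step 6: A=load:t6 B=compute:t5 [tied]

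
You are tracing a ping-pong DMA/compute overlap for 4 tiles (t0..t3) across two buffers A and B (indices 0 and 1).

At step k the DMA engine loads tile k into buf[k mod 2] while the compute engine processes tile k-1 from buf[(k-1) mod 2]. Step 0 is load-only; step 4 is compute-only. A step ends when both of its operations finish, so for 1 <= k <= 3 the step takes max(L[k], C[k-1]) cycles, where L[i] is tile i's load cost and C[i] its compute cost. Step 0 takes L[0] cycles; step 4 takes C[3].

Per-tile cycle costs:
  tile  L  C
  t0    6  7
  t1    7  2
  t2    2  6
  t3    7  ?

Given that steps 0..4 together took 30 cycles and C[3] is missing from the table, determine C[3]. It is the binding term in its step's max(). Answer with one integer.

C[3] = 8

step 0 → dur = L[0]=6 = 6
step 1 → dur = max(L[1]=7, C[0]=7) = 7
step 2 → dur = max(L[2]=2, C[1]=2) = 2
step 3 → dur = max(L[3]=7, C[2]=6) = 7
step 4 → dur = C[3]=? = C[3]  (unknown; binding)
sum of known step durations = 22
dur[4] = total - known = 30 - 22 = 8
C[3] is the binding max in step 4, so C[3] = dur[4] = 8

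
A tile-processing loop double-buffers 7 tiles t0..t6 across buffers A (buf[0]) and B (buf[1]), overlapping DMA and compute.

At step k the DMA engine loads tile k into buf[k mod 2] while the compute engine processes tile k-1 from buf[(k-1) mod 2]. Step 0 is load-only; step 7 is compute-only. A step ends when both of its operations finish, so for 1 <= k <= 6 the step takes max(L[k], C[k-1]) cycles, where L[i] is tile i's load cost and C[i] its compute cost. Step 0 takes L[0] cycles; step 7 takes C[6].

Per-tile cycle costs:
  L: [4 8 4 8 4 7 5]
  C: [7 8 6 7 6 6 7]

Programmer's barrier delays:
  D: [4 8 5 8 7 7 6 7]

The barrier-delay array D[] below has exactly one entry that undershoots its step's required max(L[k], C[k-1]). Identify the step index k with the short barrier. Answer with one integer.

hazard at step 2

[0] required=L[0]=4=4 vs D=4 ok
[1] required=max(L[1]=8,C[0]=7)=8 vs D=8 ok
[2] required=max(L[2]=4,C[1]=8)=8 vs D=5 SHORT
[3] required=max(L[3]=8,C[2]=6)=8 vs D=8 ok
[4] required=max(L[4]=4,C[3]=7)=7 vs D=7 ok
[5] required=max(L[5]=7,C[4]=6)=7 vs D=7 ok
[6] required=max(L[6]=5,C[5]=6)=6 vs D=6 ok
[7] required=C[6]=7=7 vs D=7 ok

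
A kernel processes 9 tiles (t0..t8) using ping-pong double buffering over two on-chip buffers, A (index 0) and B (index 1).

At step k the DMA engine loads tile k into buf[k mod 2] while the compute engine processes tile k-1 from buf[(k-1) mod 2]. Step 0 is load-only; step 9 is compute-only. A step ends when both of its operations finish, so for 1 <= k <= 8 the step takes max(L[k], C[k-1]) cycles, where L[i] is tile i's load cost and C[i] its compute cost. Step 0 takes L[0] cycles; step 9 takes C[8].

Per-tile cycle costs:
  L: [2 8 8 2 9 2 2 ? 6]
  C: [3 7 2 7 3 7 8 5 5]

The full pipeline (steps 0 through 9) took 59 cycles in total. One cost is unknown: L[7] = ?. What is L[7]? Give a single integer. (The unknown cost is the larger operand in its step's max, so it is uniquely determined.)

L[7] = 9

step 0: dur = L[0]=2 = 2
step 1: dur = max(L[1]=8, C[0]=3) = 8
step 2: dur = max(L[2]=8, C[1]=7) = 8
step 3: dur = max(L[3]=2, C[2]=2) = 2
step 4: dur = max(L[4]=9, C[3]=7) = 9
step 5: dur = max(L[5]=2, C[4]=3) = 3
step 6: dur = max(L[6]=2, C[5]=7) = 7
step 7: dur = max(L[7]=?, C[6]=8) = L[7]  (unknown; binding)
step 8: dur = max(L[8]=6, C[7]=5) = 6
step 9: dur = C[8]=5 = 5
sum of known step durations = 50
dur[7] = total - known = 59 - 50 = 9
L[7] is the binding max in step 7, so L[7] = dur[7] = 9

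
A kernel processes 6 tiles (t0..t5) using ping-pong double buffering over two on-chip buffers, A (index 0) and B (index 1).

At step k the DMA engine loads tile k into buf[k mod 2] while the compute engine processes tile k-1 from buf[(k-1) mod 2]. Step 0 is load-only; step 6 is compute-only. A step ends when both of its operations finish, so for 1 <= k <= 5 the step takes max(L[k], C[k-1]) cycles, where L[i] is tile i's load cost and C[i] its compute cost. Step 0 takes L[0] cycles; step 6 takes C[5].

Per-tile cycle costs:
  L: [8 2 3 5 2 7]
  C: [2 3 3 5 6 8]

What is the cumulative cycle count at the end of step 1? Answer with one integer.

end_cycle[1] = 10

k=0 load=t0/8c comp=- wait=8 total=8
k=1 load=t1/2c comp=t0/2c wait=2 total=10
k=2 load=t2/3c comp=t1/3c wait=3 total=13
k=3 load=t3/5c comp=t2/3c wait=5 total=18
k=4 load=t4/2c comp=t3/5c wait=5 total=23
k=5 load=t5/7c comp=t4/6c wait=7 total=30
k=6 load=- comp=t5/8c wait=8 total=38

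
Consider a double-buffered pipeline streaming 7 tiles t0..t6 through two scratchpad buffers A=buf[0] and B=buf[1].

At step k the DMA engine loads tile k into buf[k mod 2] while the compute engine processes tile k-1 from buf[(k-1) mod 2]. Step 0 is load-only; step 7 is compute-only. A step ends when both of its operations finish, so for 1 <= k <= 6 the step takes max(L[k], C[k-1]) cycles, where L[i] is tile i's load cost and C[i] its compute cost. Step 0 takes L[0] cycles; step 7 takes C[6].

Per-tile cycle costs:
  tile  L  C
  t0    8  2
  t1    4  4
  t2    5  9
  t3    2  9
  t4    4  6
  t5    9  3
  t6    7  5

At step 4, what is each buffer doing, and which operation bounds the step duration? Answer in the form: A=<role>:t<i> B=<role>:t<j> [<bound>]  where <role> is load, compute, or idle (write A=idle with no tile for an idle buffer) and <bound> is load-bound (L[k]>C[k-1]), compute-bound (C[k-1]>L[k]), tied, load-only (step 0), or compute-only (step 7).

step 4: A=load:t4 B=compute:t3 [compute-bound]

step 0: L[0]=8 → dur=8, Σ=8 | A=load:t0 B=idle [load-only]
step 1: L[1]=4 C[0]=2 → dur=4, Σ=12 | A=compute:t0 B=load:t1 [load-bound]
step 2: L[2]=5 C[1]=4 → dur=5, Σ=17 | A=load:t2 B=compute:t1 [load-bound]
step 3: L[3]=2 C[2]=9 → dur=9, Σ=26 | A=compute:t2 B=load:t3 [compute-bound]
step 4: L[4]=4 C[3]=9 → dur=9, Σ=35 | A=load:t4 B=compute:t3 [compute-bound]
step 5: L[5]=9 C[4]=6 → dur=9, Σ=44 | A=compute:t4 B=load:t5 [load-bound]
step 6: L[6]=7 C[5]=3 → dur=7, Σ=51 | A=load:t6 B=compute:t5 [load-bound]
step 7: C[6]=5 → dur=5, Σ=56 | A=compute:t6 B=idle [compute-only]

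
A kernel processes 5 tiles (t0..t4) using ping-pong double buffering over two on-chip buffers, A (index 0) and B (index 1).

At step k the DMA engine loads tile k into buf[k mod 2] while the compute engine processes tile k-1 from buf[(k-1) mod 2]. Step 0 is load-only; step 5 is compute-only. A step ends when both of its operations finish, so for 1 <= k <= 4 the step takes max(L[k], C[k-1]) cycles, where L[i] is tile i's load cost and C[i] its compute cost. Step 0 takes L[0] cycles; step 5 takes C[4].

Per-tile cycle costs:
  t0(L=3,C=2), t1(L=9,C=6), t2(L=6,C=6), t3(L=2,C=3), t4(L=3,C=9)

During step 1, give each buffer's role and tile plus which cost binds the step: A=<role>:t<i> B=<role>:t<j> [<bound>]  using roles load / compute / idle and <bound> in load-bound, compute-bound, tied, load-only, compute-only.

step 1: A=compute:t0 B=load:t1 [load-bound]

k=0 load=t0/3c comp=- wait=3 total=3
k=1 load=t1/9c comp=t0/2c wait=9 total=12
k=2 load=t2/6c comp=t1/6c wait=6 total=18
k=3 load=t3/2c comp=t2/6c wait=6 total=24
k=4 load=t4/3c comp=t3/3c wait=3 total=27
k=5 load=- comp=t4/9c wait=9 total=36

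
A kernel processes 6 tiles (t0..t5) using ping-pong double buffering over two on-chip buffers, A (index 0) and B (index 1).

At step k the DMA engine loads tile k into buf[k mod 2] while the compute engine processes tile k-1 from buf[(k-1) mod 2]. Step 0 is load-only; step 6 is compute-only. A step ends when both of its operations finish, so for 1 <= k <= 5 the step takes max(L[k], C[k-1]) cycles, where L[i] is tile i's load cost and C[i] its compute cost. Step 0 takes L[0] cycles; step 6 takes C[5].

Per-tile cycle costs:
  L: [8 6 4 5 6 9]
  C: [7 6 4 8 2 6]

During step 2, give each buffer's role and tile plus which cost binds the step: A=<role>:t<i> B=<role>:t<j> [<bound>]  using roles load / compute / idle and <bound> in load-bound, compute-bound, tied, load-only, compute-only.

step 2: A=load:t2 B=compute:t1 [compute-bound]

[0] DMA t0→A (8c) ∥ CU idle ⇒ 8c, clock 8
[1] DMA t1→B (6c) ∥ CU A:t0 (7c) ⇒ 7c, clock 15
[2] DMA t2→A (4c) ∥ CU B:t1 (6c) ⇒ 6c, clock 21
[3] DMA t3→B (5c) ∥ CU A:t2 (4c) ⇒ 5c, clock 26
[4] DMA t4→A (6c) ∥ CU B:t3 (8c) ⇒ 8c, clock 34
[5] DMA t5→B (9c) ∥ CU A:t4 (2c) ⇒ 9c, clock 43
[6] DMA idle ∥ CU B:t5 (6c) ⇒ 6c, clock 49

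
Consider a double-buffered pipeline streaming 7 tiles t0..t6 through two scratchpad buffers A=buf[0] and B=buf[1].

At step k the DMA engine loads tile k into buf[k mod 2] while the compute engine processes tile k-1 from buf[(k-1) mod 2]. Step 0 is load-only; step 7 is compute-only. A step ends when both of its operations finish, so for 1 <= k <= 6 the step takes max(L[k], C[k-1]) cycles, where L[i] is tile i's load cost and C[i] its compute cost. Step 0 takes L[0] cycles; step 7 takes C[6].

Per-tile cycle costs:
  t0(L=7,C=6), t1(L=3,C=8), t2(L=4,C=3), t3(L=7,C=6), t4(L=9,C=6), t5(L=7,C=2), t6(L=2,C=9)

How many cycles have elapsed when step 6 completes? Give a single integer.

[0] DMA t0→A (7c) ∥ CU idle ⇒ 7c, clock 7
[1] DMA t1→B (3c) ∥ CU A:t0 (6c) ⇒ 6c, clock 13
[2] DMA t2→A (4c) ∥ CU B:t1 (8c) ⇒ 8c, clock 21
[3] DMA t3→B (7c) ∥ CU A:t2 (3c) ⇒ 7c, clock 28
[4] DMA t4→A (9c) ∥ CU B:t3 (6c) ⇒ 9c, clock 37
[5] DMA t5→B (7c) ∥ CU A:t4 (6c) ⇒ 7c, clock 44
[6] DMA t6→A (2c) ∥ CU B:t5 (2c) ⇒ 2c, clock 46
[7] DMA idle ∥ CU A:t6 (9c) ⇒ 9c, clock 55

end_cycle[6] = 46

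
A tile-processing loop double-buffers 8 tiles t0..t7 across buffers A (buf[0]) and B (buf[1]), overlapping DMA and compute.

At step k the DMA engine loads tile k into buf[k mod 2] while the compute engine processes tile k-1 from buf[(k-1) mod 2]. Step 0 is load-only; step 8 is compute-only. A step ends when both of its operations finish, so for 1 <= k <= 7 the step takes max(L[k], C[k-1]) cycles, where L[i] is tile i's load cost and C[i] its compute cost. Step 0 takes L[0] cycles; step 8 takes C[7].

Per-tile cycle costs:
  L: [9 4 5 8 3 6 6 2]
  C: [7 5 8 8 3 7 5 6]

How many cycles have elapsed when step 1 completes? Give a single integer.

end_cycle[1] = 16

step 0: L[0]=9 → dur=9, Σ=9 | A=load:t0 B=idle [load-only]
step 1: L[1]=4 C[0]=7 → dur=7, Σ=16 | A=compute:t0 B=load:t1 [compute-bound]
step 2: L[2]=5 C[1]=5 → dur=5, Σ=21 | A=load:t2 B=compute:t1 [tied]
step 3: L[3]=8 C[2]=8 → dur=8, Σ=29 | A=compute:t2 B=load:t3 [tied]
step 4: L[4]=3 C[3]=8 → dur=8, Σ=37 | A=load:t4 B=compute:t3 [compute-bound]
step 5: L[5]=6 C[4]=3 → dur=6, Σ=43 | A=compute:t4 B=load:t5 [load-bound]
step 6: L[6]=6 C[5]=7 → dur=7, Σ=50 | A=load:t6 B=compute:t5 [compute-bound]
step 7: L[7]=2 C[6]=5 → dur=5, Σ=55 | A=compute:t6 B=load:t7 [compute-bound]
step 8: C[7]=6 → dur=6, Σ=61 | A=idle B=compute:t7 [compute-only]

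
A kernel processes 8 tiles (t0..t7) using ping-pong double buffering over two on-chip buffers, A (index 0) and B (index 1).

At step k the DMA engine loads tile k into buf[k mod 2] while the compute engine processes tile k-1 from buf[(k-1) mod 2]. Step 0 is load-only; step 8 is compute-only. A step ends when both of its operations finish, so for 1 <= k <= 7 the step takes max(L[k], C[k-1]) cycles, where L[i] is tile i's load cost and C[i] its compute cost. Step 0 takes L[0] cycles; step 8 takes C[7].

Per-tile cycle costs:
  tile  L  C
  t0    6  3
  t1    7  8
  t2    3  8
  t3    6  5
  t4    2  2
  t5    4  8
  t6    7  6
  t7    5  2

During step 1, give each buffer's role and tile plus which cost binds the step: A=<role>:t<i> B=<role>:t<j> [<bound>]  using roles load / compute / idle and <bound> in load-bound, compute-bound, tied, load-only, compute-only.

step 1: A=compute:t0 B=load:t1 [load-bound]

k=0 load=t0/6c comp=- wait=6 total=6
k=1 load=t1/7c comp=t0/3c wait=7 total=13
k=2 load=t2/3c comp=t1/8c wait=8 total=21
k=3 load=t3/6c comp=t2/8c wait=8 total=29
k=4 load=t4/2c comp=t3/5c wait=5 total=34
k=5 load=t5/4c comp=t4/2c wait=4 total=38
k=6 load=t6/7c comp=t5/8c wait=8 total=46
k=7 load=t7/5c comp=t6/6c wait=6 total=52
k=8 load=- comp=t7/2c wait=2 total=54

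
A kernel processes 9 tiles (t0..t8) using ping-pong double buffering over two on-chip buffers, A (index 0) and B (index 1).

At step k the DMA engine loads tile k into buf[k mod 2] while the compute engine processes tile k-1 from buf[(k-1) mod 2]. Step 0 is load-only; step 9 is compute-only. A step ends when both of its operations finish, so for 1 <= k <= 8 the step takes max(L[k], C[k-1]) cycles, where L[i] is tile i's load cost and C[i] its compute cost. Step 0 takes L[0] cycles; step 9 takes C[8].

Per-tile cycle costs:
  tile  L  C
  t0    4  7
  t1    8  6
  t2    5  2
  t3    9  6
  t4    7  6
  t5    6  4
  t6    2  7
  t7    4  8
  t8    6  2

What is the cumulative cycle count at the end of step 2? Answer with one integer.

step 0: L[0]=4 → dur=4, Σ=4 | A=load:t0 B=idle [load-only]
step 1: L[1]=8 C[0]=7 → dur=8, Σ=12 | A=compute:t0 B=load:t1 [load-bound]
step 2: L[2]=5 C[1]=6 → dur=6, Σ=18 | A=load:t2 B=compute:t1 [compute-bound]
step 3: L[3]=9 C[2]=2 → dur=9, Σ=27 | A=compute:t2 B=load:t3 [load-bound]
step 4: L[4]=7 C[3]=6 → dur=7, Σ=34 | A=load:t4 B=compute:t3 [load-bound]
step 5: L[5]=6 C[4]=6 → dur=6, Σ=40 | A=compute:t4 B=load:t5 [tied]
step 6: L[6]=2 C[5]=4 → dur=4, Σ=44 | A=load:t6 B=compute:t5 [compute-bound]
step 7: L[7]=4 C[6]=7 → dur=7, Σ=51 | A=compute:t6 B=load:t7 [compute-bound]
step 8: L[8]=6 C[7]=8 → dur=8, Σ=59 | A=load:t8 B=compute:t7 [compute-bound]
step 9: C[8]=2 → dur=2, Σ=61 | A=compute:t8 B=idle [compute-only]

end_cycle[2] = 18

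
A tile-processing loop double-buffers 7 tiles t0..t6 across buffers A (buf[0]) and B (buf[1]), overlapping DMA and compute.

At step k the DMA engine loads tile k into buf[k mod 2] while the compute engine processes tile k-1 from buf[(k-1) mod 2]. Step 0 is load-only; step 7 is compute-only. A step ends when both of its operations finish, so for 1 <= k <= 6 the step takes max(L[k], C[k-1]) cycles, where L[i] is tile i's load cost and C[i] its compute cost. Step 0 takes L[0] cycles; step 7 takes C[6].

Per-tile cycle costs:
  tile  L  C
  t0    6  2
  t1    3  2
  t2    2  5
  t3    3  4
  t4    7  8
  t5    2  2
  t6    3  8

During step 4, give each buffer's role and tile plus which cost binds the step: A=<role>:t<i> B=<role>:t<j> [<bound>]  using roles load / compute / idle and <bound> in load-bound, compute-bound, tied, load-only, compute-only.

[0] DMA t0→A (6c) ∥ CU idle ⇒ 6c, clock 6
[1] DMA t1→B (3c) ∥ CU A:t0 (2c) ⇒ 3c, clock 9
[2] DMA t2→A (2c) ∥ CU B:t1 (2c) ⇒ 2c, clock 11
[3] DMA t3→B (3c) ∥ CU A:t2 (5c) ⇒ 5c, clock 16
[4] DMA t4→A (7c) ∥ CU B:t3 (4c) ⇒ 7c, clock 23
[5] DMA t5→B (2c) ∥ CU A:t4 (8c) ⇒ 8c, clock 31
[6] DMA t6→A (3c) ∥ CU B:t5 (2c) ⇒ 3c, clock 34
[7] DMA idle ∥ CU A:t6 (8c) ⇒ 8c, clock 42

step 4: A=load:t4 B=compute:t3 [load-bound]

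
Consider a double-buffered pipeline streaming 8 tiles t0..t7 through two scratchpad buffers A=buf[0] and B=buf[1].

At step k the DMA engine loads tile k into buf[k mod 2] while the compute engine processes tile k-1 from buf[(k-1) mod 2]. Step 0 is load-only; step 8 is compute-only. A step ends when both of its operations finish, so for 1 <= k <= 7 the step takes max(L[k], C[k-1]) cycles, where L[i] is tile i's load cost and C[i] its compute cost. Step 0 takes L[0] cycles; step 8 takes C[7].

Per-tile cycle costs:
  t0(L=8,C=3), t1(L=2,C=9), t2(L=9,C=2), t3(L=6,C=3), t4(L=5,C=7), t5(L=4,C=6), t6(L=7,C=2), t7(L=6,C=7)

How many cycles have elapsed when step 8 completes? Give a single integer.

end_cycle[8] = 58

step 0: L[0]=8 → dur=8, Σ=8 | A=load:t0 B=idle [load-only]
step 1: L[1]=2 C[0]=3 → dur=3, Σ=11 | A=compute:t0 B=load:t1 [compute-bound]
step 2: L[2]=9 C[1]=9 → dur=9, Σ=20 | A=load:t2 B=compute:t1 [tied]
step 3: L[3]=6 C[2]=2 → dur=6, Σ=26 | A=compute:t2 B=load:t3 [load-bound]
step 4: L[4]=5 C[3]=3 → dur=5, Σ=31 | A=load:t4 B=compute:t3 [load-bound]
step 5: L[5]=4 C[4]=7 → dur=7, Σ=38 | A=compute:t4 B=load:t5 [compute-bound]
step 6: L[6]=7 C[5]=6 → dur=7, Σ=45 | A=load:t6 B=compute:t5 [load-bound]
step 7: L[7]=6 C[6]=2 → dur=6, Σ=51 | A=compute:t6 B=load:t7 [load-bound]
step 8: C[7]=7 → dur=7, Σ=58 | A=idle B=compute:t7 [compute-only]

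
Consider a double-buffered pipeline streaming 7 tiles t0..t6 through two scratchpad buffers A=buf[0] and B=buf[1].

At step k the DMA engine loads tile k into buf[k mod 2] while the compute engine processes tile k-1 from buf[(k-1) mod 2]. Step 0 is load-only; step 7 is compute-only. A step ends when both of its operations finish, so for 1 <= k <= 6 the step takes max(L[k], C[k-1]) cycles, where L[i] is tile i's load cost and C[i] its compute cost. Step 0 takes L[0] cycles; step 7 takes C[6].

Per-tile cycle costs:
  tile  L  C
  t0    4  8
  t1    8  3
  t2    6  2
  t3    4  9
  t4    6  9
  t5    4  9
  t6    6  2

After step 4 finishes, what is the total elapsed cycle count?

end_cycle[4] = 31

  0. 4=4c; end=4; A:t0 B:-
  1. max(8,8)=8c; end=12; A:t0 B:t1
  2. max(6,3)=6c; end=18; A:t2 B:t1
  3. max(4,2)=4c; end=22; A:t2 B:t3
  4. max(6,9)=9c; end=31; A:t4 B:t3
  5. max(4,9)=9c; end=40; A:t4 B:t5
  6. max(6,9)=9c; end=49; A:t6 B:t5
  7. 2=2c; end=51; A:t6 B:t5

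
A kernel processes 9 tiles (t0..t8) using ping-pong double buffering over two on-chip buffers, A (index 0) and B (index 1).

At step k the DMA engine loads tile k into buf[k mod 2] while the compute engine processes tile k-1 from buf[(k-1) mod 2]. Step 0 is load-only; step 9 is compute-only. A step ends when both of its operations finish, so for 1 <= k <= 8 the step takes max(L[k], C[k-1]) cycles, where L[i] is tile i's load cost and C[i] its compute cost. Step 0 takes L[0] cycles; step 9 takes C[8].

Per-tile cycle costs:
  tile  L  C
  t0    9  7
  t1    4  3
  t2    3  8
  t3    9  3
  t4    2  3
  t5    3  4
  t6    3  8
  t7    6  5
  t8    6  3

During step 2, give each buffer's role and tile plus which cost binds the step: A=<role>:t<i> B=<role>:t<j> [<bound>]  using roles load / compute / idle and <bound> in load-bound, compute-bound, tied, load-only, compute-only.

step 2: A=load:t2 B=compute:t1 [tied]

k=0 load=t0/9c comp=- wait=9 total=9
k=1 load=t1/4c comp=t0/7c wait=7 total=16
k=2 load=t2/3c comp=t1/3c wait=3 total=19
k=3 load=t3/9c comp=t2/8c wait=9 total=28
k=4 load=t4/2c comp=t3/3c wait=3 total=31
k=5 load=t5/3c comp=t4/3c wait=3 total=34
k=6 load=t6/3c comp=t5/4c wait=4 total=38
k=7 load=t7/6c comp=t6/8c wait=8 total=46
k=8 load=t8/6c comp=t7/5c wait=6 total=52
k=9 load=- comp=t8/3c wait=3 total=55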